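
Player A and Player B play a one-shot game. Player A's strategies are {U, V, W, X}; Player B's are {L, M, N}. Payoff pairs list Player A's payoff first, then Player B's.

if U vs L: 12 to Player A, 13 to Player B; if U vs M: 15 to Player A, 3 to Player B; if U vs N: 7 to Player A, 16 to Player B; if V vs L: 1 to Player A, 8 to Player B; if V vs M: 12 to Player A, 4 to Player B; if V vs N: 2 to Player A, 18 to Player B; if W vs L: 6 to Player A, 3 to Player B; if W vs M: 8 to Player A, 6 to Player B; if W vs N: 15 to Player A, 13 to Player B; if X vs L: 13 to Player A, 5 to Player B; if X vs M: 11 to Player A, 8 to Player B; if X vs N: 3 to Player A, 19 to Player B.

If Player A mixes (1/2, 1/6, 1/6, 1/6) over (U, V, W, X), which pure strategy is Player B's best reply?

N

Compute Player B's expected payoff from each pure strategy against the given mix.
L: (1/2)·13 + (1/6)·8 + (1/6)·3 + (1/6)·5 = 55/6
M: (1/2)·3 + (1/6)·4 + (1/6)·6 + (1/6)·8 = 9/2
N: (1/2)·16 + (1/6)·18 + (1/6)·13 + (1/6)·19 = 49/3
Highest expected payoff is 49/3, from N.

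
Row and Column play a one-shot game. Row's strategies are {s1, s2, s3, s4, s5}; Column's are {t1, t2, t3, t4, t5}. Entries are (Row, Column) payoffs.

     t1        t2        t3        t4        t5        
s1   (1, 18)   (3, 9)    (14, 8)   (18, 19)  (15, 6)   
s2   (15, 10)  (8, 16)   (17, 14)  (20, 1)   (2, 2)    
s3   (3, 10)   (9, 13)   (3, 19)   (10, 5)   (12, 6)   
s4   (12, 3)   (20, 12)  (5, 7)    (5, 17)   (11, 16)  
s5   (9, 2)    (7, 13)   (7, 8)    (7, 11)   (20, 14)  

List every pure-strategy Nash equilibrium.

(s5, t5)

Find each player's best response to every opponent strategy; NE are the intersections.
Row's best responses — vs t1: s2 (payoff 15); vs t2: s4 (payoff 20); vs t3: s2 (payoff 17); vs t4: s2 (payoff 20); vs t5: s5 (payoff 20).
Column's best responses — vs s1: t4 (payoff 19); vs s2: t2 (payoff 16); vs s3: t3 (payoff 19); vs s4: t4 (payoff 17); vs s5: t5 (payoff 14).
The only mutual best response is (s5, t5); neither player gains by switching there.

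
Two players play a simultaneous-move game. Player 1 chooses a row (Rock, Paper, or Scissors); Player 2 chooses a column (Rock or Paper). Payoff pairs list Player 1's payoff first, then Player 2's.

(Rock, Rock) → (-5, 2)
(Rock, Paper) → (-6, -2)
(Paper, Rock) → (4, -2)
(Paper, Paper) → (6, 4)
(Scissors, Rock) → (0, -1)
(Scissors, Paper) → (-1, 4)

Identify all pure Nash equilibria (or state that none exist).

(Paper, Paper)

Check mutual best responses: a cell is a NE iff neither player can gain by unilaterally deviating.
Player 1's best responses — vs Rock: Paper (payoff 4); vs Paper: Paper (payoff 6).
Player 2's best responses — vs Rock: Rock (payoff 2); vs Paper: Paper (payoff 4); vs Scissors: Paper (payoff 4).
The only mutual best response is (Paper, Paper); neither player gains by switching there.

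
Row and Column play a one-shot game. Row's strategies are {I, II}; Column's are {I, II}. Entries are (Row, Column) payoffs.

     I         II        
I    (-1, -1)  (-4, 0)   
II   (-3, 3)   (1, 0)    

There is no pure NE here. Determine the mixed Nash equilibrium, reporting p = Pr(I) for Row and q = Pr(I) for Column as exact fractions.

p = 3/4, q = 5/7

Each player's mixing probability is pinned down by making the *other* player indifferent.
Column indifferent between I and II: p·(-1) + (1−p)·3 = p·0 + (1−p)·0 ⟹ 3 + (-4)p = 0 + 0p ⟹ p = 3/4.
Row indifferent between I and II: q·(-1) + (1−q)·(-4) = q·(-3) + (1−q)·1 ⟹ (-4) + 3q = 1 + (-4)q ⟹ q = 5/7.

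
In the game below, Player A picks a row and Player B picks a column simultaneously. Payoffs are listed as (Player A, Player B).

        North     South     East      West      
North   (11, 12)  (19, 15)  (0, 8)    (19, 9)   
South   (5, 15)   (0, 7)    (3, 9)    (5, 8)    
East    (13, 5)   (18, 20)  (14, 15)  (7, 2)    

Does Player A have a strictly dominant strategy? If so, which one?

Check whether one of Player A's strategies beats all alternatives regardless of what the opponent does.
North is not dominant: against North, East gives 13 > 11.
South is not dominant: against North, North gives 11 > 5.
East is not dominant: against South, North gives 19 > 18.
No single strategy is best against every opponent action.

None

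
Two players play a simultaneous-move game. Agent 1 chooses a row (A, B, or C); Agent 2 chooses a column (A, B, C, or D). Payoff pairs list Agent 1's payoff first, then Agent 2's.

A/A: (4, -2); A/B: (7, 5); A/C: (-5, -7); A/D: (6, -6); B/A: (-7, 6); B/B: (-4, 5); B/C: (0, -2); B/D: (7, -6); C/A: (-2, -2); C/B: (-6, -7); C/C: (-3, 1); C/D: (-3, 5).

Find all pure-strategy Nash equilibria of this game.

Find each player's best response to every opponent strategy; NE are the intersections.
Agent 1's best responses — vs A: A (payoff 4); vs B: A (payoff 7); vs C: B (payoff 0); vs D: B (payoff 7).
Agent 2's best responses — vs A: B (payoff 5); vs B: A (payoff 6); vs C: D (payoff 5).
The only mutual best response is (A, B); neither player gains by switching there.

(A, B)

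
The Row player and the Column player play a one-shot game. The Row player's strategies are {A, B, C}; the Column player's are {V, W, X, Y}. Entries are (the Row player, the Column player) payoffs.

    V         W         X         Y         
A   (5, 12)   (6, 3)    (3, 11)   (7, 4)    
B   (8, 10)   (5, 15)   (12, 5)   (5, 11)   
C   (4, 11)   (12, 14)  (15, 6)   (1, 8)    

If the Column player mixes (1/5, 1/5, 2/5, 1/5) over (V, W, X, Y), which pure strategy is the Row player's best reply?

C

Compute the Row player's expected payoff from each pure strategy against the given mix.
A: (1/5)·5 + (1/5)·6 + (2/5)·3 + (1/5)·7 = 24/5
B: (1/5)·8 + (1/5)·5 + (2/5)·12 + (1/5)·5 = 42/5
C: (1/5)·4 + (1/5)·12 + (2/5)·15 + (1/5)·1 = 47/5
Highest expected payoff is 47/5, from C.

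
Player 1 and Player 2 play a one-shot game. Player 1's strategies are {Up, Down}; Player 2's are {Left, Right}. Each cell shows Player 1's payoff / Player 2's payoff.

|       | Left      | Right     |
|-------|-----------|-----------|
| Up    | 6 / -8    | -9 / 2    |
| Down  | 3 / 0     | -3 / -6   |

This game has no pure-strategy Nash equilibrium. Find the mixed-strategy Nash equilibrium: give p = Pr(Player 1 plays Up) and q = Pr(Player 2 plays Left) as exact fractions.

In a mixed NE each player is indifferent between their pure strategies, so the opponent's mix sets the indifference.
Player 2 indifferent between Left and Right: p·(-8) + (1−p)·0 = p·2 + (1−p)·(-6) ⟹ 0 + (-8)p = (-6) + 8p ⟹ p = 3/8.
Player 1 indifferent between Up and Down: q·6 + (1−q)·(-9) = q·3 + (1−q)·(-3) ⟹ (-9) + 15q = (-3) + 6q ⟹ q = 2/3.

p = 3/8, q = 2/3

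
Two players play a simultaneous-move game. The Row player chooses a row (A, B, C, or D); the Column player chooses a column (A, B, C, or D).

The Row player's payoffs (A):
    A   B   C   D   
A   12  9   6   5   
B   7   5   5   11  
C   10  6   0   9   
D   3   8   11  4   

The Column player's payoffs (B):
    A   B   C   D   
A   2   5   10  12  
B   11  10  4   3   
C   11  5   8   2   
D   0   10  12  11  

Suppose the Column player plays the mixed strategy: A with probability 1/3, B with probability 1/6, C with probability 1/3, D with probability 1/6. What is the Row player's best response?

A

Compute the Row player's expected payoff from each pure strategy against the given mix.
A: (1/3)·12 + (1/6)·9 + (1/3)·6 + (1/6)·5 = 25/3
B: (1/3)·7 + (1/6)·5 + (1/3)·5 + (1/6)·11 = 20/3
C: (1/3)·10 + (1/6)·6 + (1/3)·0 + (1/6)·9 = 35/6
D: (1/3)·3 + (1/6)·8 + (1/3)·11 + (1/6)·4 = 20/3
Highest expected payoff is 25/3, from A.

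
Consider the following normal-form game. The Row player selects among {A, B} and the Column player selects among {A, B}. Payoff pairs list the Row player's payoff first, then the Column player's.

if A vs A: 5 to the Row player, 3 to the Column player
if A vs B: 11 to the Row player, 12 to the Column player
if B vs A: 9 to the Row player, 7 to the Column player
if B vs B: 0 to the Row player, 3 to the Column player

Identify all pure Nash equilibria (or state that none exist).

(A, B) and (B, A)

Check mutual best responses: a cell is a NE iff neither player can gain by unilaterally deviating.
The Row player's best responses — vs A: B (payoff 9); vs B: A (payoff 11).
The Column player's best responses — vs A: B (payoff 12); vs B: A (payoff 7).
Mutual best responses occur at (A, B) and (B, A); at each, neither player gains by switching.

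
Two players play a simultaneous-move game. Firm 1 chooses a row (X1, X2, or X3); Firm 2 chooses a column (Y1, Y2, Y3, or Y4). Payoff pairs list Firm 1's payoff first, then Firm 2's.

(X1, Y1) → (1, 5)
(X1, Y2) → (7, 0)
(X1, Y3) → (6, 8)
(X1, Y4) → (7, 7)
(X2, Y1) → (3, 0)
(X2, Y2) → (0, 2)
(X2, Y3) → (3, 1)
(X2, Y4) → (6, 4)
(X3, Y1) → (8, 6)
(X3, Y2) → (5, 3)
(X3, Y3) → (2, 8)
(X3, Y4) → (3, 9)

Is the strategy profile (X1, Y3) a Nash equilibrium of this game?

Holding Firm 2 at Y3: Firm 1 gets 6 from X1, versus 3 from X2, 2 from X3. No profitable deviation for Firm 1.
Holding Firm 1 at X1: Firm 2 gets 8 from Y3, versus 5 from Y1, 0 from Y2, 7 from Y4. No profitable deviation for Firm 2 either.

Yes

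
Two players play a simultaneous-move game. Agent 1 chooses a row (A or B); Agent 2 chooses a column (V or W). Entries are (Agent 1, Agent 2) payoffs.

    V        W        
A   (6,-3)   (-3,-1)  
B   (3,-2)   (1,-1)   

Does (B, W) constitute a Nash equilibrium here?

Yes

Holding Agent 2 at W: Agent 1 gets 1 from B, versus -3 from A. No profitable deviation for Agent 1.
Holding Agent 1 at B: Agent 2 gets -1 from W, versus -2 from V. No profitable deviation for Agent 2 either.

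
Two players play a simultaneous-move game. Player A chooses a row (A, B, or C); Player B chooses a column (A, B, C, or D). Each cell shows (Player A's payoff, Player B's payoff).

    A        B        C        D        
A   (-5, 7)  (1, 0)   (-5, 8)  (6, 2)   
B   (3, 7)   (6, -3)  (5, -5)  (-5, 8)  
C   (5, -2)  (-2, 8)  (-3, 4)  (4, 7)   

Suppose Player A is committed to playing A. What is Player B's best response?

C

With Player A fixed at A, Player B's payoffs are: A → 7, B → 0, C → 8, D → 2.
The maximum is 8, achieved by C.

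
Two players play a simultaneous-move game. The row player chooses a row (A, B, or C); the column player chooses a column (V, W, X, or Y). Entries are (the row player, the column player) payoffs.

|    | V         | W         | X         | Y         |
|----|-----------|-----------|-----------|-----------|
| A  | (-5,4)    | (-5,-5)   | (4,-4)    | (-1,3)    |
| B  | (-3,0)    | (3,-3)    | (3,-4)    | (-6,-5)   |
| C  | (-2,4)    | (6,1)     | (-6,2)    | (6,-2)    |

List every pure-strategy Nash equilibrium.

A profile is a Nash equilibrium when each player is best-responding to the other.
The row player's best responses — vs V: C (payoff -2); vs W: C (payoff 6); vs X: A (payoff 4); vs Y: C (payoff 6).
The column player's best responses — vs A: V (payoff 4); vs B: V (payoff 0); vs C: V (payoff 4).
The only mutual best response is (C, V); neither player gains by switching there.

(C, V)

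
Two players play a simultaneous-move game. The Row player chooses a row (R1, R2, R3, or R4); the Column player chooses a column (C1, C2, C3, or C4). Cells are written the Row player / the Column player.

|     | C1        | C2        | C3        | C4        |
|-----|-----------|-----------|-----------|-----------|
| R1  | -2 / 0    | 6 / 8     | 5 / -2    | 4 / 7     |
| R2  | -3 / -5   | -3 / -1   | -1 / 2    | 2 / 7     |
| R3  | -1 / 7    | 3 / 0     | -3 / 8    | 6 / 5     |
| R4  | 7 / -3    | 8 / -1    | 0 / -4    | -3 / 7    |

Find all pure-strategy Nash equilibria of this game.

None

A profile is a Nash equilibrium when each player is best-responding to the other.
The Row player's best responses — vs C1: R4 (payoff 7); vs C2: R4 (payoff 8); vs C3: R1 (payoff 5); vs C4: R3 (payoff 6).
The Column player's best responses — vs R1: C2 (payoff 8); vs R2: C4 (payoff 7); vs R3: C3 (payoff 8); vs R4: C4 (payoff 7).
No cell has both players best-responding. For instance, the Row player's best reply to C3 is R1, but against R1 the Column player prefers C2 over C3.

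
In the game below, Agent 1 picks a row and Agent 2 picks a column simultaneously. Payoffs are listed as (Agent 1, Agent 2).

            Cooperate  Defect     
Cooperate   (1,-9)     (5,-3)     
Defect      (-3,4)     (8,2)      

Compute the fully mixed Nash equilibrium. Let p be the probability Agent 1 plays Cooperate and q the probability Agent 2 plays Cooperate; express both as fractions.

p = 1/4, q = 3/7

Each player's mixing probability is pinned down by making the *other* player indifferent.
Agent 2 indifferent between Cooperate and Defect: p·(-9) + (1−p)·4 = p·(-3) + (1−p)·2 ⟹ 4 + (-13)p = 2 + (-5)p ⟹ p = 1/4.
Agent 1 indifferent between Cooperate and Defect: q·1 + (1−q)·5 = q·(-3) + (1−q)·8 ⟹ 5 + (-4)q = 8 + (-11)q ⟹ q = 3/7.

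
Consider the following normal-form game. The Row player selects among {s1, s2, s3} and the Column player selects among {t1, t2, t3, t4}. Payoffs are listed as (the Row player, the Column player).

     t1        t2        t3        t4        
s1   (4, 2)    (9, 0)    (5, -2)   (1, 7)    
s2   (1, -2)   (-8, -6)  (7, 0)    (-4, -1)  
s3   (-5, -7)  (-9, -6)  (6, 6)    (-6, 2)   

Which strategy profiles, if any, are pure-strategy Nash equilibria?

A profile is a Nash equilibrium when each player is best-responding to the other.
The Row player's best responses — vs t1: s1 (payoff 4); vs t2: s1 (payoff 9); vs t3: s2 (payoff 7); vs t4: s1 (payoff 1).
The Column player's best responses — vs s1: t4 (payoff 7); vs s2: t3 (payoff 0); vs s3: t3 (payoff 6).
Mutual best responses occur at (s1, t4) and (s2, t3); at each, neither player gains by switching.

(s1, t4) and (s2, t3)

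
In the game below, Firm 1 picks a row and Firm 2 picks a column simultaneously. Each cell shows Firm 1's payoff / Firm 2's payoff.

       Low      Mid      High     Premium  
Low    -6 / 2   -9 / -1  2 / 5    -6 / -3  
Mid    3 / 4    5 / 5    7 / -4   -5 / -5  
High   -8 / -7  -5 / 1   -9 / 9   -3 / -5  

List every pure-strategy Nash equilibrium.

Find each player's best response to every opponent strategy; NE are the intersections.
Firm 1's best responses — vs Low: Mid (payoff 3); vs Mid: Mid (payoff 5); vs High: Mid (payoff 7); vs Premium: High (payoff -3).
Firm 2's best responses — vs Low: High (payoff 5); vs Mid: Mid (payoff 5); vs High: High (payoff 9).
The only mutual best response is (Mid, Mid); neither player gains by switching there.

(Mid, Mid)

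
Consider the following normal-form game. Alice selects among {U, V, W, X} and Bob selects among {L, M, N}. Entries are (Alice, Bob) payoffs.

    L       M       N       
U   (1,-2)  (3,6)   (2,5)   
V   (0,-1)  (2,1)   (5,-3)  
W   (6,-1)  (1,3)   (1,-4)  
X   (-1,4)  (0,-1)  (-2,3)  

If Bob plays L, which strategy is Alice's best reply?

W

With Bob fixed at L, Alice's payoffs are: U → 1, V → 0, W → 6, X → -1.
The maximum is 6, achieved by W.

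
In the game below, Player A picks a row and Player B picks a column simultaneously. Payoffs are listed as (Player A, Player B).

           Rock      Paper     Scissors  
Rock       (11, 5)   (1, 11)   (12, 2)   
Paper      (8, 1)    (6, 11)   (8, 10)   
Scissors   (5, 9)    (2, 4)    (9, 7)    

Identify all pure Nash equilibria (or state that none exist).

(Paper, Paper)

A profile is a Nash equilibrium when each player is best-responding to the other.
Player A's best responses — vs Rock: Rock (payoff 11); vs Paper: Paper (payoff 6); vs Scissors: Rock (payoff 12).
Player B's best responses — vs Rock: Paper (payoff 11); vs Paper: Paper (payoff 11); vs Scissors: Rock (payoff 9).
The only mutual best response is (Paper, Paper); neither player gains by switching there.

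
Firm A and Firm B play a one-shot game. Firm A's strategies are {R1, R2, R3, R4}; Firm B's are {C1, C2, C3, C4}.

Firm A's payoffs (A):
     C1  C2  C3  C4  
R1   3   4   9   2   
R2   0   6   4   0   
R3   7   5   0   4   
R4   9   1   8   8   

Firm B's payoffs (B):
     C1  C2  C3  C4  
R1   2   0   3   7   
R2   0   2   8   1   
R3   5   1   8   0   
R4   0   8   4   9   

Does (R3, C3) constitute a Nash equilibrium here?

Holding Firm B at C3: Firm A gets 0 from R3 but could get 9 by switching to R1. Firm A has a profitable deviation.

No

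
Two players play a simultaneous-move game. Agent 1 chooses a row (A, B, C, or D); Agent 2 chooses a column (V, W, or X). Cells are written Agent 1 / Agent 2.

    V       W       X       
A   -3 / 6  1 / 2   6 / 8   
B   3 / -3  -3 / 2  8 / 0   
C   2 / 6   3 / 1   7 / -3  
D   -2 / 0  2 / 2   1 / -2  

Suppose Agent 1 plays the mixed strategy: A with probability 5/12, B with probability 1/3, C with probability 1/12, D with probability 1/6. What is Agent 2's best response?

Agent 2's best reply maximizes expected payoff against the mix.
V: (5/12)·6 + (1/3)·(-3) + (1/12)·6 + (1/6)·0 = 2
W: (5/12)·2 + (1/3)·2 + (1/12)·1 + (1/6)·2 = 23/12
X: (5/12)·8 + (1/3)·0 + (1/12)·(-3) + (1/6)·(-2) = 11/4
Highest expected payoff is 11/4, from X.

X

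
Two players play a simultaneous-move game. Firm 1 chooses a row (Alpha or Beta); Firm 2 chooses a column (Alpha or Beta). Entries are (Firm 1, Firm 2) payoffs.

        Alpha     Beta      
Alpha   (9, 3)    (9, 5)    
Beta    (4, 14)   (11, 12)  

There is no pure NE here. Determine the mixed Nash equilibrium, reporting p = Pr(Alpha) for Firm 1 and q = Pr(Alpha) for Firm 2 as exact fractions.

p = 1/2, q = 2/7

Each player's mixing probability is pinned down by making the *other* player indifferent.
Firm 2 indifferent between Alpha and Beta: p·3 + (1−p)·14 = p·5 + (1−p)·12 ⟹ 14 + (-11)p = 12 + (-7)p ⟹ p = 1/2.
Firm 1 indifferent between Alpha and Beta: q·9 + (1−q)·9 = q·4 + (1−q)·11 ⟹ 9 + 0q = 11 + (-7)q ⟹ q = 2/7.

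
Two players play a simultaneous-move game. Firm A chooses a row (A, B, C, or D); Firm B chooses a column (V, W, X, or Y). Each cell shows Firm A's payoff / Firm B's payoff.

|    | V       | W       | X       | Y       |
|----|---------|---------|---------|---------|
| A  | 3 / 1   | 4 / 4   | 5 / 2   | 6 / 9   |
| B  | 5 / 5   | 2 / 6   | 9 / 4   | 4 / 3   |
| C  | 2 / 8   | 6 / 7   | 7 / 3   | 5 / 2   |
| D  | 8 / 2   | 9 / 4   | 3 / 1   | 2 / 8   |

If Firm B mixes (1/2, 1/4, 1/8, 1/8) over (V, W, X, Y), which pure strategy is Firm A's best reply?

D

Firm A's best reply maximizes expected payoff against the mix.
A: (1/2)·3 + (1/4)·4 + (1/8)·5 + (1/8)·6 = 31/8
B: (1/2)·5 + (1/4)·2 + (1/8)·9 + (1/8)·4 = 37/8
C: (1/2)·2 + (1/4)·6 + (1/8)·7 + (1/8)·5 = 4
D: (1/2)·8 + (1/4)·9 + (1/8)·3 + (1/8)·2 = 55/8
Highest expected payoff is 55/8, from D.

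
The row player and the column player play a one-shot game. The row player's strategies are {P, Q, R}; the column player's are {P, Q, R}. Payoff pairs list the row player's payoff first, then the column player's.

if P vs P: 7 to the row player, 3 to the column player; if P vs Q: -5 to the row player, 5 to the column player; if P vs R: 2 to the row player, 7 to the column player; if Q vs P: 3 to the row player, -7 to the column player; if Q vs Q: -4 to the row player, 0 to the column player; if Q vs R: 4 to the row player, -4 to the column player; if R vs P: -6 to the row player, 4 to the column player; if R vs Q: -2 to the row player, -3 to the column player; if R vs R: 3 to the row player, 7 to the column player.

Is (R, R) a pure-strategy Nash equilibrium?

Holding the column player at R: the row player gets 3 from R but could get 4 by switching to Q. The row player has a profitable deviation.

No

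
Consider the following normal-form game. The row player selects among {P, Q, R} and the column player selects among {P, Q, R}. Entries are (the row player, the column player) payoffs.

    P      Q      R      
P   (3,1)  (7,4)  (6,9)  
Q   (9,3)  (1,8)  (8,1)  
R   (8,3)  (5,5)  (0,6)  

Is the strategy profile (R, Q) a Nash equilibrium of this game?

No

Holding the column player at Q: the row player gets 5 from R but could get 7 by switching to P. The row player has a profitable deviation.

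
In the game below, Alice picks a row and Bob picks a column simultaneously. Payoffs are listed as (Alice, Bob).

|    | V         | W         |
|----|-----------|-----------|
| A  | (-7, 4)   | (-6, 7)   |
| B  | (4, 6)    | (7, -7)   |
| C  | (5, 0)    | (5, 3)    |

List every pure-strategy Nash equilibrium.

Find each player's best response to every opponent strategy; NE are the intersections.
Alice's best responses — vs V: C (payoff 5); vs W: B (payoff 7).
Bob's best responses — vs A: W (payoff 7); vs B: V (payoff 6); vs C: W (payoff 3).
No cell has both players best-responding. For instance, Alice's best reply to V is C, but against C Bob prefers W over V.

There is no pure-strategy Nash equilibrium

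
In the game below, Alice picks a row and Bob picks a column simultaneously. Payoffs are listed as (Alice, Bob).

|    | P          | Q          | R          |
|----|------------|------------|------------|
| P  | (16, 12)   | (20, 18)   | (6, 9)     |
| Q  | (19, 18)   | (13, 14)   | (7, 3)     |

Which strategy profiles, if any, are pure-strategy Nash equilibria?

(P, Q) and (Q, P)

Find each player's best response to every opponent strategy; NE are the intersections.
Alice's best responses — vs P: Q (payoff 19); vs Q: P (payoff 20); vs R: Q (payoff 7).
Bob's best responses — vs P: Q (payoff 18); vs Q: P (payoff 18).
Mutual best responses occur at (P, Q) and (Q, P); at each, neither player gains by switching.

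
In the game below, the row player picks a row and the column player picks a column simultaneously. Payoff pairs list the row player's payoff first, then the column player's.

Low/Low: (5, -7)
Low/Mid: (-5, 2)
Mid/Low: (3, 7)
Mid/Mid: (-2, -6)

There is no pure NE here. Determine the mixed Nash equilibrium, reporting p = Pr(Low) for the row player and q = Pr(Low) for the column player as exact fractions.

p = 13/22, q = 3/5

Each player's mixing probability is pinned down by making the *other* player indifferent.
The column player indifferent between Low and Mid: p·(-7) + (1−p)·7 = p·2 + (1−p)·(-6) ⟹ 7 + (-14)p = (-6) + 8p ⟹ p = 13/22.
The row player indifferent between Low and Mid: q·5 + (1−q)·(-5) = q·3 + (1−q)·(-2) ⟹ (-5) + 10q = (-2) + 5q ⟹ q = 3/5.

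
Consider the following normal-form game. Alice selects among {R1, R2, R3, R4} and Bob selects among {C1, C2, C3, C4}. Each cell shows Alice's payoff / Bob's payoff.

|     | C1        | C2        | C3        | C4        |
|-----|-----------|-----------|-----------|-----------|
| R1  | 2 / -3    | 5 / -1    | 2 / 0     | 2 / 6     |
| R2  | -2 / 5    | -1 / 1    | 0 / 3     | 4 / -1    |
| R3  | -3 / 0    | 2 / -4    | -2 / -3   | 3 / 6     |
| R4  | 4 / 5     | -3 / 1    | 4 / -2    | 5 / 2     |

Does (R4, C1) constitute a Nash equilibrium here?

Holding Bob at C1: Alice gets 4 from R4, versus 2 from R1, -2 from R2, -3 from R3. No profitable deviation for Alice.
Holding Alice at R4: Bob gets 5 from C1, versus 1 from C2, -2 from C3, 2 from C4. No profitable deviation for Bob either.

Yes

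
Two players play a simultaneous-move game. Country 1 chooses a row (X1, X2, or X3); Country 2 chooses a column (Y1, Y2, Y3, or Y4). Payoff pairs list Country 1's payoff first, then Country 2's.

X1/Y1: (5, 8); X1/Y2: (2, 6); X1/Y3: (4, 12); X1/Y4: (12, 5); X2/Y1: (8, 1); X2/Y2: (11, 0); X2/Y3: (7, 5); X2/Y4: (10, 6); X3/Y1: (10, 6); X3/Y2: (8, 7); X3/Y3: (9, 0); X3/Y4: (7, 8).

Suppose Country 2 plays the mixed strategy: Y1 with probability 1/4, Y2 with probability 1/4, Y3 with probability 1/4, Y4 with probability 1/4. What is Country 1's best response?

X2

Country 1's best reply maximizes expected payoff against the mix.
X1: (1/4)·5 + (1/4)·2 + (1/4)·4 + (1/4)·12 = 23/4
X2: (1/4)·8 + (1/4)·11 + (1/4)·7 + (1/4)·10 = 9
X3: (1/4)·10 + (1/4)·8 + (1/4)·9 + (1/4)·7 = 17/2
Highest expected payoff is 9, from X2.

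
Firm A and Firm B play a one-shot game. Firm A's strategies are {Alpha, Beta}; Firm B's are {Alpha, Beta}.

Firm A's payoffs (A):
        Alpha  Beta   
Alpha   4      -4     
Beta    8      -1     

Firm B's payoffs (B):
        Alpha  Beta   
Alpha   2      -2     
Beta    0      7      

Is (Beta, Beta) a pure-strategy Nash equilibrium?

Holding Firm B at Beta: Firm A gets -1 from Beta, versus -4 from Alpha. No profitable deviation for Firm A.
Holding Firm A at Beta: Firm B gets 7 from Beta, versus 0 from Alpha. No profitable deviation for Firm B either.

Yes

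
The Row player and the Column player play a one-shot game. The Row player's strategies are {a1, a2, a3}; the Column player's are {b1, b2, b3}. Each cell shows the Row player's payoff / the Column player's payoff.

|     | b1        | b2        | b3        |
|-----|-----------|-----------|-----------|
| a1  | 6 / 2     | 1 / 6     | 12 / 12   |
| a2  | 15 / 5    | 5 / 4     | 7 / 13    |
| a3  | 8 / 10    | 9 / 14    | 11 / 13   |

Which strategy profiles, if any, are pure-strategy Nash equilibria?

(a1, b3) and (a3, b2)

Find each player's best response to every opponent strategy; NE are the intersections.
The Row player's best responses — vs b1: a2 (payoff 15); vs b2: a3 (payoff 9); vs b3: a1 (payoff 12).
The Column player's best responses — vs a1: b3 (payoff 12); vs a2: b3 (payoff 13); vs a3: b2 (payoff 14).
Mutual best responses occur at (a1, b3) and (a3, b2); at each, neither player gains by switching.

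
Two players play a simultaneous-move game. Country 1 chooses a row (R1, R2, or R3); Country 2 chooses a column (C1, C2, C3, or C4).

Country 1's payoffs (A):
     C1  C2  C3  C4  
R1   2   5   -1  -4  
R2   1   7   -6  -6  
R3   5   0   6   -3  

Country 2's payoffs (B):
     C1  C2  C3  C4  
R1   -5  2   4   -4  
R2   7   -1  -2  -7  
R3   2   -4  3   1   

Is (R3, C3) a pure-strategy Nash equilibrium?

Holding Country 2 at C3: Country 1 gets 6 from R3, versus -1 from R1, -6 from R2. No profitable deviation for Country 1.
Holding Country 1 at R3: Country 2 gets 3 from C3, versus 2 from C1, -4 from C2, 1 from C4. No profitable deviation for Country 2 either.

Yes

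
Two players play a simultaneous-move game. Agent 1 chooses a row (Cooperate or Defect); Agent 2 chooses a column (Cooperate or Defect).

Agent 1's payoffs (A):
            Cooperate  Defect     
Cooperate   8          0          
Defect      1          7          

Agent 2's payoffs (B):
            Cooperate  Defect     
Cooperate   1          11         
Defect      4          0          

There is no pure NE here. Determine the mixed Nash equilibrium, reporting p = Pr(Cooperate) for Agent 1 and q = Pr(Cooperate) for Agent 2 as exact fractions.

p = 2/7, q = 1/2

In a mixed NE each player is indifferent between their pure strategies, so the opponent's mix sets the indifference.
Agent 2 indifferent between Cooperate and Defect: p·1 + (1−p)·4 = p·11 + (1−p)·0 ⟹ 4 + (-3)p = 0 + 11p ⟹ p = 2/7.
Agent 1 indifferent between Cooperate and Defect: q·8 + (1−q)·0 = q·1 + (1−q)·7 ⟹ 0 + 8q = 7 + (-6)q ⟹ q = 1/2.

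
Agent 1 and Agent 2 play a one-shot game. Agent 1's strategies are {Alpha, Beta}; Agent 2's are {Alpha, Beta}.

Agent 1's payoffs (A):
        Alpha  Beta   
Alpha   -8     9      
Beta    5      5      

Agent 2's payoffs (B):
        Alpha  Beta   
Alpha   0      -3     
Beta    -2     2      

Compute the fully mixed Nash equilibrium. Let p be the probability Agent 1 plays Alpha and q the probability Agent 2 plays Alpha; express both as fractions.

p = 4/7, q = 4/17

In a mixed NE each player is indifferent between their pure strategies, so the opponent's mix sets the indifference.
Agent 2 indifferent between Alpha and Beta: p·0 + (1−p)·(-2) = p·(-3) + (1−p)·2 ⟹ (-2) + 2p = 2 + (-5)p ⟹ p = 4/7.
Agent 1 indifferent between Alpha and Beta: q·(-8) + (1−q)·9 = q·5 + (1−q)·5 ⟹ 9 + (-17)q = 5 + 0q ⟹ q = 4/17.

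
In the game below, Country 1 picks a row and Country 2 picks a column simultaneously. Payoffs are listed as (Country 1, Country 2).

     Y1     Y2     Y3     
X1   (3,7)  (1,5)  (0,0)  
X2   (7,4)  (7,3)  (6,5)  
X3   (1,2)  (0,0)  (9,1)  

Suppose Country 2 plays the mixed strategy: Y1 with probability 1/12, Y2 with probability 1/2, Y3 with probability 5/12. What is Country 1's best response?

X2

Compute Country 1's expected payoff from each pure strategy against the given mix.
X1: (1/12)·3 + (1/2)·1 + (5/12)·0 = 3/4
X2: (1/12)·7 + (1/2)·7 + (5/12)·6 = 79/12
X3: (1/12)·1 + (1/2)·0 + (5/12)·9 = 23/6
Highest expected payoff is 79/12, from X2.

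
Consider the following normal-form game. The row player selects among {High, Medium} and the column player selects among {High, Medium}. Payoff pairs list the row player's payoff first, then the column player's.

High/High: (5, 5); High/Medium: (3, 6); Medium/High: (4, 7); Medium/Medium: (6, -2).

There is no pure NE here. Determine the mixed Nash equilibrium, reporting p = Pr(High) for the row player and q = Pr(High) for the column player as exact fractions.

p = 9/10, q = 3/4

Each player's mixing probability is pinned down by making the *other* player indifferent.
The column player indifferent between High and Medium: p·5 + (1−p)·7 = p·6 + (1−p)·(-2) ⟹ 7 + (-2)p = (-2) + 8p ⟹ p = 9/10.
The row player indifferent between High and Medium: q·5 + (1−q)·3 = q·4 + (1−q)·6 ⟹ 3 + 2q = 6 + (-2)q ⟹ q = 3/4.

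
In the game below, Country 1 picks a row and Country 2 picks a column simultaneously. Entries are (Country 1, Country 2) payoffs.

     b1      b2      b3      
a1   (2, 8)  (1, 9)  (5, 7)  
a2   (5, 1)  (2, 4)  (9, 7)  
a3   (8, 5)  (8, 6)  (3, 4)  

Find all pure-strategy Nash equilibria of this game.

(a2, b3) and (a3, b2)

Find each player's best response to every opponent strategy; NE are the intersections.
Country 1's best responses — vs b1: a3 (payoff 8); vs b2: a3 (payoff 8); vs b3: a2 (payoff 9).
Country 2's best responses — vs a1: b2 (payoff 9); vs a2: b3 (payoff 7); vs a3: b2 (payoff 6).
Mutual best responses occur at (a2, b3) and (a3, b2); at each, neither player gains by switching.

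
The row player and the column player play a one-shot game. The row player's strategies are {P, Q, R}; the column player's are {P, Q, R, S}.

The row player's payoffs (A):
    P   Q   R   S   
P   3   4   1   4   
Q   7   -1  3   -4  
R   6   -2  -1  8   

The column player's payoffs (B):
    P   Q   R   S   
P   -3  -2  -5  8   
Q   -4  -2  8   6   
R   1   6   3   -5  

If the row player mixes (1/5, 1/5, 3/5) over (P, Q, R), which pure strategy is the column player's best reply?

Q

Compute the column player's expected payoff from each pure strategy against the given mix.
P: (1/5)·(-3) + (1/5)·(-4) + (3/5)·1 = -4/5
Q: (1/5)·(-2) + (1/5)·(-2) + (3/5)·6 = 14/5
R: (1/5)·(-5) + (1/5)·8 + (3/5)·3 = 12/5
S: (1/5)·8 + (1/5)·6 + (3/5)·(-5) = -1/5
Highest expected payoff is 14/5, from Q.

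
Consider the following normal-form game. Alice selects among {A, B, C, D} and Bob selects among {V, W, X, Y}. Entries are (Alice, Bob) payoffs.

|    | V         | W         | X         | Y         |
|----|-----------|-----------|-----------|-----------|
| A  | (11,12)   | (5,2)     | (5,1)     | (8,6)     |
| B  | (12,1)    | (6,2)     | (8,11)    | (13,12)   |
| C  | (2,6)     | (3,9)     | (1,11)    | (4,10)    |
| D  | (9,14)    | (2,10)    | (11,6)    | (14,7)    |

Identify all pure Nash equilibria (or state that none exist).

No pure-strategy Nash equilibrium

A profile is a Nash equilibrium when each player is best-responding to the other.
Alice's best responses — vs V: B (payoff 12); vs W: B (payoff 6); vs X: D (payoff 11); vs Y: D (payoff 14).
Bob's best responses — vs A: V (payoff 12); vs B: Y (payoff 12); vs C: X (payoff 11); vs D: V (payoff 14).
No cell has both players best-responding. For instance, Alice's best reply to Y is D, but against D Bob prefers V over Y.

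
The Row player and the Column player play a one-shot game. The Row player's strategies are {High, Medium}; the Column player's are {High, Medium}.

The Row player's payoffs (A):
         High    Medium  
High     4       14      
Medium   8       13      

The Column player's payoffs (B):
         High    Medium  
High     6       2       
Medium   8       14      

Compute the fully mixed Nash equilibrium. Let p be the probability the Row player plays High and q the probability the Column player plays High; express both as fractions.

p = 3/5, q = 1/5

In a mixed NE each player is indifferent between their pure strategies, so the opponent's mix sets the indifference.
The Column player indifferent between High and Medium: p·6 + (1−p)·8 = p·2 + (1−p)·14 ⟹ 8 + (-2)p = 14 + (-12)p ⟹ p = 3/5.
The Row player indifferent between High and Medium: q·4 + (1−q)·14 = q·8 + (1−q)·13 ⟹ 14 + (-10)q = 13 + (-5)q ⟹ q = 1/5.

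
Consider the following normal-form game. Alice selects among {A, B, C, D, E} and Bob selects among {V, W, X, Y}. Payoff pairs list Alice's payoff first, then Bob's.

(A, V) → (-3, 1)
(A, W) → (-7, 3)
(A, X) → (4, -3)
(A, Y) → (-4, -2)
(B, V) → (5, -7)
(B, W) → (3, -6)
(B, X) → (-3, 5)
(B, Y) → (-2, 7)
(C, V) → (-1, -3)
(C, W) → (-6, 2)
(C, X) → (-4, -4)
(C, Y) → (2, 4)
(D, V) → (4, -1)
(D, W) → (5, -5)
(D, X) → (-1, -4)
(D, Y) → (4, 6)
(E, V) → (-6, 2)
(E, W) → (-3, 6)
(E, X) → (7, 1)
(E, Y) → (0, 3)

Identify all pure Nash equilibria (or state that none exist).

(D, Y)

A profile is a Nash equilibrium when each player is best-responding to the other.
Alice's best responses — vs V: B (payoff 5); vs W: D (payoff 5); vs X: E (payoff 7); vs Y: D (payoff 4).
Bob's best responses — vs A: W (payoff 3); vs B: Y (payoff 7); vs C: Y (payoff 4); vs D: Y (payoff 6); vs E: W (payoff 6).
The only mutual best response is (D, Y); neither player gains by switching there.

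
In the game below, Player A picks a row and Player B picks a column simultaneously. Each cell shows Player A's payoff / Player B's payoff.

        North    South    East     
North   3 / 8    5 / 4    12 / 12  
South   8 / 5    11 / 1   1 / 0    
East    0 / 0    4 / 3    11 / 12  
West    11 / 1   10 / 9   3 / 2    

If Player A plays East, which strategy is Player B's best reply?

East

With Player A fixed at East, Player B's payoffs are: North → 0, South → 3, East → 12.
The maximum is 12, achieved by East.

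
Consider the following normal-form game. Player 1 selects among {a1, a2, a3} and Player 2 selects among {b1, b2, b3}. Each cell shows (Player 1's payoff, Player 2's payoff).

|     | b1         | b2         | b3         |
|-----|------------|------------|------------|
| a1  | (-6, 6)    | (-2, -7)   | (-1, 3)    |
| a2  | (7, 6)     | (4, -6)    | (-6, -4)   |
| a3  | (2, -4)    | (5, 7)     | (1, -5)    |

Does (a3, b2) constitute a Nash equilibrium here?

Yes

Holding Player 2 at b2: Player 1 gets 5 from a3, versus -2 from a1, 4 from a2. No profitable deviation for Player 1.
Holding Player 1 at a3: Player 2 gets 7 from b2, versus -4 from b1, -5 from b3. No profitable deviation for Player 2 either.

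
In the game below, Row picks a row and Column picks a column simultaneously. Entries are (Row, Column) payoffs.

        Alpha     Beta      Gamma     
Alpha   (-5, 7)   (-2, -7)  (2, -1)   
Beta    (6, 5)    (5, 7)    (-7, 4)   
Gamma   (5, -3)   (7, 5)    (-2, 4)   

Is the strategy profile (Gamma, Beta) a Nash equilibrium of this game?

Holding Column at Beta: Row gets 7 from Gamma, versus -2 from Alpha, 5 from Beta. No profitable deviation for Row.
Holding Row at Gamma: Column gets 5 from Beta, versus -3 from Alpha, 4 from Gamma. No profitable deviation for Column either.

Yes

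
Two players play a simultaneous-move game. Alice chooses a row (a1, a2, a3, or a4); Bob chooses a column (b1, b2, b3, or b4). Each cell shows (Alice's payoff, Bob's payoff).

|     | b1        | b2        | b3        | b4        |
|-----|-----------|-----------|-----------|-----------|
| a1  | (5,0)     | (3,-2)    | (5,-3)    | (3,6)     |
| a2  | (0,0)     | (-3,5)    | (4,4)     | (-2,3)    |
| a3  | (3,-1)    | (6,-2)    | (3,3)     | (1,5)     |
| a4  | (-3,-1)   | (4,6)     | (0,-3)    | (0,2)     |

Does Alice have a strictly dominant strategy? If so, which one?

None

A strategy is strictly dominant if it gives Alice a strictly higher payoff than every other strategy, against every choice by the opponent.
a1 is not dominant: against b2, a3 gives 6 > 3.
a2 is not dominant: against b1, a1 gives 5 > 0.
a3 is not dominant: against b1, a1 gives 5 > 3.
a4 is not dominant: against b1, a1 gives 5 > -3.
No single strategy is best against every opponent action.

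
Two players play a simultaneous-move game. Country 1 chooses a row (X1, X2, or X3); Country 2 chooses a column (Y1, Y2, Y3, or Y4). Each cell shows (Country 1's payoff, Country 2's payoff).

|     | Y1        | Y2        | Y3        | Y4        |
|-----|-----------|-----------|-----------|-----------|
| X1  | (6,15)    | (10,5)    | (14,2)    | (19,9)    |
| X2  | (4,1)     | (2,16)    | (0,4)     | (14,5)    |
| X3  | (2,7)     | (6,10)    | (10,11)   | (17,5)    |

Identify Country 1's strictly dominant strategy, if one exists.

Check whether one of Country 1's strategies beats all alternatives regardless of what the opponent does.
X1 strictly dominates: vs Y1: 6 > each of {4, 2}; vs Y2: 10 > each of {2, 6}; vs Y3: 14 > each of {0, 10}; vs Y4: 19 > each of {14, 17}.

X1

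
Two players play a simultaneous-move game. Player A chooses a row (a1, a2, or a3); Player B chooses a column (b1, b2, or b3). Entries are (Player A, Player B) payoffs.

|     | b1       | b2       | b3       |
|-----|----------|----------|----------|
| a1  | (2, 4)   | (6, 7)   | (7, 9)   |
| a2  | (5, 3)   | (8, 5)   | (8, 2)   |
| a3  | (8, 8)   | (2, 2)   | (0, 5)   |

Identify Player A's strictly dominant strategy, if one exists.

None

Check whether one of Player A's strategies beats all alternatives regardless of what the opponent does.
a1 is not dominant: against b1, a2 gives 5 > 2.
a2 is not dominant: against b1, a3 gives 8 > 5.
a3 is not dominant: against b2, a1 gives 6 > 2.
No single strategy is best against every opponent action.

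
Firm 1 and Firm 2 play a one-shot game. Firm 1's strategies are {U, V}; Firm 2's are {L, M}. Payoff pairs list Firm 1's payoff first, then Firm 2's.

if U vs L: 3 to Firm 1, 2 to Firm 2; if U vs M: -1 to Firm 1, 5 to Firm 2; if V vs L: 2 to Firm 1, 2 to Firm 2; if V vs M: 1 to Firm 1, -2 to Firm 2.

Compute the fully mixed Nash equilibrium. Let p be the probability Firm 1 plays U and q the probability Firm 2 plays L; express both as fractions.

p = 4/7, q = 2/3

Each player's mixing probability is pinned down by making the *other* player indifferent.
Firm 2 indifferent between L and M: p·2 + (1−p)·2 = p·5 + (1−p)·(-2) ⟹ 2 + 0p = (-2) + 7p ⟹ p = 4/7.
Firm 1 indifferent between U and V: q·3 + (1−q)·(-1) = q·2 + (1−q)·1 ⟹ (-1) + 4q = 1 + 1q ⟹ q = 2/3.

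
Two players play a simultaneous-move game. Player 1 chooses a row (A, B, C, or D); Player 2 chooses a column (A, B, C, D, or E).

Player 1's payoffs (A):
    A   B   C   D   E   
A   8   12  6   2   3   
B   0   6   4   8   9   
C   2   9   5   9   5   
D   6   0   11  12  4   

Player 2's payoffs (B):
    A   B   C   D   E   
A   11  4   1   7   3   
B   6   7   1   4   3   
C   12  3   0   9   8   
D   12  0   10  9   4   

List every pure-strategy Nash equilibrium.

Check mutual best responses: a cell is a NE iff neither player can gain by unilaterally deviating.
Player 1's best responses — vs A: A (payoff 8); vs B: A (payoff 12); vs C: D (payoff 11); vs D: D (payoff 12); vs E: B (payoff 9).
Player 2's best responses — vs A: A (payoff 11); vs B: B (payoff 7); vs C: A (payoff 12); vs D: A (payoff 12).
The only mutual best response is (A, A); neither player gains by switching there.

(A, A)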